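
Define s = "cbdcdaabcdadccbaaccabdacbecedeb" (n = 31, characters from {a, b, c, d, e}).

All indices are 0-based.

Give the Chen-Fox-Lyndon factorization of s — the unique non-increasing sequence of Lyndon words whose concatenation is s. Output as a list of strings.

emit factor 1: 'c' (i=0, period=1)
emit factor 2: 'bdcd' (i=1, period=4)
emit factor 3: 'aabcdadccbaaccabdacbecedeb' (i=5, period=26)

["c", "bdcd", "aabcdadccbaaccabdacbecedeb"]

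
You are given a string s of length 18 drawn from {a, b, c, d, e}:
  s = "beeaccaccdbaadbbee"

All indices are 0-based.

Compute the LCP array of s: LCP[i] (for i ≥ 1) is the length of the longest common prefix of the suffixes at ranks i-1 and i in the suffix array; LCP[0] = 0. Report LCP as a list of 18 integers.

[0, 1, 3, 1, 0, 1, 1, 3, 0, 1, 2, 1, 0, 2, 0, 1, 1, 2]

rank | idx | suffix
   0 |  11 | aadbbee
   1 |   3 | accaccdbaadbbee
   2 |   6 | accdbaadbbee
   3 |  12 | adbbee
   4 |  10 | baadbbee
   5 |  14 | bbee
   6 |  15 | bee
   7 |   0 | beeaccaccdbaadbbee
   8 |   5 | caccdbaadbbee
   9 |   4 | ccaccdbaadbbee
  10 |   7 | ccdbaadbbee
  11 |   8 | cdbaadbbee
  12 |   9 | dbaadbbee
  13 |  13 | dbbee
  14 |  17 | e
  15 |   2 | eaccaccdbaadbbee
  16 |  16 | ee
  17 |   1 | eeaccaccdbaadbbee

SA = [11, 3, 6, 12, 10, 14, 15, 0, 5, 4, 7, 8, 9, 13, 17, 2, 16, 1]
rank  pair      lcp
   1  s[11:],s[3:]  1  'a'
   2  s[3:],s[6:]  3  'acc'
   3  s[6:],s[12:]  1  'a'
   4  s[12:],s[10:]  0  ''
   5  s[10:],s[14:]  1  'b'
   6  s[14:],s[15:]  1  'b'
   7  s[15:],s[0:]  3  'bee'
   8  s[0:],s[5:]  0  ''
   9  s[5:],s[4:]  1  'c'
  10  s[4:],s[7:]  2  'cc'
  11  s[7:],s[8:]  1  'c'
  12  s[8:],s[9:]  0  ''
  13  s[9:],s[13:]  2  'db'
  14  s[13:],s[17:]  0  ''
  15  s[17:],s[2:]  1  'e'
  16  s[2:],s[16:]  1  'e'
  17  s[16:],s[1:]  2  'ee'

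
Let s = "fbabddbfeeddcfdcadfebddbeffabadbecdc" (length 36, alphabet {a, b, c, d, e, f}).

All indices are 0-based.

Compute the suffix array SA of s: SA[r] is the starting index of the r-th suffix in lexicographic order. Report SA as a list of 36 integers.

[27, 2, 29, 16, 1, 28, 20, 3, 31, 23, 6, 35, 15, 33, 12, 30, 22, 5, 34, 14, 11, 21, 4, 10, 17, 19, 32, 9, 8, 24, 26, 0, 13, 18, 7, 25]

rank | idx | suffix
   0 |  27 | abadbecdc
   1 |   2 | abddbfeeddcfdcadfebddbeffabadbecdc
   2 |  29 | adbecdc
   3 |  16 | adfebddbeffabadbecdc
   4 |   1 | babddbfeeddcfdcadfebddbeffabadbecdc
   5 |  28 | badbecdc
   6 |  20 | bddbeffabadbecdc
   7 |   3 | bddbfeeddcfdcadfebddbeffabadbecdc
   8 |  31 | becdc
   9 |  23 | beffabadbecdc
  10 |   6 | bfeeddcfdcadfebddbeffabadbecdc
  11 |  35 | c
  12 |  15 | cadfebddbeffabadbecdc
  13 |  33 | cdc
  14 |  12 | cfdcadfebddbeffabadbecdc
  15 |  30 | dbecdc
  16 |  22 | dbeffabadbecdc
  17 |   5 | dbfeeddcfdcadfebddbeffabadbecdc
  18 |  34 | dc
  19 |  14 | dcadfebddbeffabadbecdc
  20 |  11 | dcfdcadfebddbeffabadbecdc
  21 |  21 | ddbeffabadbecdc
  22 |   4 | ddbfeeddcfdcadfebddbeffabadbecdc
  23 |  10 | ddcfdcadfebddbeffabadbecdc
  24 |  17 | dfebddbeffabadbecdc
  25 |  19 | ebddbeffabadbecdc
  26 |  32 | ecdc
  27 |   9 | eddcfdcadfebddbeffabadbecdc
  28 |   8 | eeddcfdcadfebddbeffabadbecdc
  29 |  24 | effabadbecdc
  30 |  26 | fabadbecdc
  31 |   0 | fbabddbfeeddcfdcadfebddbeffabadbecdc
  32 |  13 | fdcadfebddbeffabadbecdc
  33 |  18 | febddbeffabadbecdc
  34 |   7 | feeddcfdcadfebddbeffabadbecdc
  35 |  25 | ffabadbecdc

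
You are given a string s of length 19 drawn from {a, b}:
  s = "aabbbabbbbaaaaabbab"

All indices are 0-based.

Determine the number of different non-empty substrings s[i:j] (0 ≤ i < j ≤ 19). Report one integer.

rank | idx | suffix
   0 |  10 | aaaaabbab
   1 |  11 | aaaabbab
   2 |  12 | aaabbab
   3 |  13 | aabbab
   4 |   0 | aabbbabbbbaaaaabbab
   5 |  17 | ab
   6 |  14 | abbab
   7 |   1 | abbbabbbbaaaaabbab
   8 |   5 | abbbbaaaaabbab
   9 |  18 | b
  10 |   9 | baaaaabbab
  11 |  16 | bab
  12 |   4 | babbbbaaaaabbab
  13 |   8 | bbaaaaabbab
  14 |  15 | bbab
  15 |   3 | bbabbbbaaaaabbab
  16 |   7 | bbbaaaaabbab
  17 |   2 | bbbabbbbaaaaabbab
  18 |   6 | bbbbaaaaabbab

SA = [10, 11, 12, 13, 0, 17, 14, 1, 5, 18, 9, 16, 4, 8, 15, 3, 7, 2, 6]
rank  pair      lcp
   1  s[10:],s[11:]  4  'aaaa'
   2  s[11:],s[12:]  3  'aaa'
   3  s[12:],s[13:]  2  'aa'
   4  s[13:],s[0:]  4  'aabb'
   5  s[0:],s[17:]  1  'a'
   6  s[17:],s[14:]  2  'ab'
   7  s[14:],s[1:]  3  'abb'
   8  s[1:],s[5:]  4  'abbb'
   9  s[5:],s[18:]  0  ''
  10  s[18:],s[9:]  1  'b'
  11  s[9:],s[16:]  2  'ba'
  12  s[16:],s[4:]  3  'bab'
  13  s[4:],s[8:]  1  'b'
  14  s[8:],s[15:]  3  'bba'
  15  s[15:],s[3:]  4  'bbab'
  16  s[3:],s[7:]  2  'bb'
  17  s[7:],s[2:]  4  'bbba'
  18  s[2:],s[6:]  3  'bbb'

n(n+1)/2 = 19·20/2 = 190
Σ LCP = 0 + 4 + 3 + 2 + 4 + 1 + 2 + 3 + 4 + 0 + 1 + 2 + 3 + 1 + 3 + 4 + 2 + 4 + 3 = 46
distinct = 190 − 46 = 144

144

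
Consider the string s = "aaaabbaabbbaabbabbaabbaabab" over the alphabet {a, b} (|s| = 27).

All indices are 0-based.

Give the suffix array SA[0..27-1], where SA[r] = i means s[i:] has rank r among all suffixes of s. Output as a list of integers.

sorted suffixes:
  #0 SA[0]=0  'aaaabbaabbbaabbabbaabbaabab'
  #1 SA[1]=1  'aaabbaabbbaabbabbaabbaabab'
  #2 SA[2]=22  'aabab'
  #3 SA[3]=18  'aabbaabab'
  #4 SA[4]=2  'aabbaabbbaabbabbaabbaabab'
  #5 SA[5]=11  'aabbabbaabbaabab'
  #6 SA[6]=6  'aabbbaabbabbaabbaabab'
  #7 SA[7]=25  'ab'
  #8 SA[8]=23  'abab'
  #9 SA[9]=19  'abbaabab'
  #10 SA[10]=15  'abbaabbaabab'
  #11 SA[11]=3  'abbaabbbaabbabbaabbaabab'
  #12 SA[12]=12  'abbabbaabbaabab'
  #13 SA[13]=7  'abbbaabbabbaabbaabab'
  #14 SA[14]=26  'b'
  #15 SA[15]=21  'baabab'
  #16 SA[16]=17  'baabbaabab'
  #17 SA[17]=10  'baabbabbaabbaabab'
  #18 SA[18]=5  'baabbbaabbabbaabbaabab'
  #19 SA[19]=24  'bab'
  #20 SA[20]=14  'babbaabbaabab'
  #21 SA[21]=20  'bbaabab'
  #22 SA[22]=16  'bbaabbaabab'
  #23 SA[23]=9  'bbaabbabbaabbaabab'
  #24 SA[24]=4  'bbaabbbaabbabbaabbaabab'
  #25 SA[25]=13  'bbabbaabbaabab'
  #26 SA[26]=8  'bbbaabbabbaabbaabab'

[0, 1, 22, 18, 2, 11, 6, 25, 23, 19, 15, 3, 12, 7, 26, 21, 17, 10, 5, 24, 14, 20, 16, 9, 4, 13, 8]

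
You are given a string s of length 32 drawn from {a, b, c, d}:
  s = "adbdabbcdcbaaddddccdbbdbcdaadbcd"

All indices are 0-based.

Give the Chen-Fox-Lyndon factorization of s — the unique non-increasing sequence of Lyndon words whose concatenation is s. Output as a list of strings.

emit factor 1: 'adbd' (i=0, period=4)
emit factor 2: 'abbcdcb' (i=4, period=7)
emit factor 3: 'aaddddccdbbdbcd' (i=11, period=15)
emit factor 4: 'aadbcd' (i=26, period=6)

["adbd", "abbcdcb", "aaddddccdbbdbcd", "aadbcd"]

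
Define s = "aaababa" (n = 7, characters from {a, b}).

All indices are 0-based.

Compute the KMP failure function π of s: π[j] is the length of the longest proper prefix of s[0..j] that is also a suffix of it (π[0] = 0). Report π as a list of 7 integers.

π[0] = 0
j=1 s[j]='a': π[1]=1 (border 'a')
j=2 s[j]='a': π[2]=2 (border 'aa')
j=3 s[j]='b': k: 2→1→0; π[3]=0 (border '')
j=4 s[j]='a': π[4]=1 (border 'a')
j=5 s[j]='b': k: 1→0; π[5]=0 (border '')
j=6 s[j]='a': π[6]=1 (border 'a')

[0, 1, 2, 0, 1, 0, 1]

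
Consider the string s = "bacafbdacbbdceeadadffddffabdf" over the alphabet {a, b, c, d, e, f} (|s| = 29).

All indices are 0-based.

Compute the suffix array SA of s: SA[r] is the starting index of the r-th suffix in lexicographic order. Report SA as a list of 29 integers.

rank | idx | suffix
   0 |  25 | abdf
   1 |   1 | acafbdacbbdceeadadffddffabdf
   2 |   7 | acbbdceeadadffddffabdf
   3 |  15 | adadffddffabdf
   4 |  17 | adffddffabdf
   5 |   3 | afbdacbbdceeadadffddffabdf
   6 |   0 | bacafbdacbbdceeadadffddffabdf
   7 |   9 | bbdceeadadffddffabdf
   8 |   5 | bdacbbdceeadadffddffabdf
   9 |  10 | bdceeadadffddffabdf
  10 |  26 | bdf
  11 |   2 | cafbdacbbdceeadadffddffabdf
  12 |   8 | cbbdceeadadffddffabdf
  13 |  12 | ceeadadffddffabdf
  14 |   6 | dacbbdceeadadffddffabdf
  15 |  16 | dadffddffabdf
  16 |  11 | dceeadadffddffabdf
  17 |  21 | ddffabdf
  18 |  27 | df
  19 |  22 | dffabdf
  20 |  18 | dffddffabdf
  21 |  14 | eadadffddffabdf
  22 |  13 | eeadadffddffabdf
  23 |  28 | f
  24 |  24 | fabdf
  25 |   4 | fbdacbbdceeadadffddffabdf
  26 |  20 | fddffabdf
  27 |  23 | ffabdf
  28 |  19 | ffddffabdf

[25, 1, 7, 15, 17, 3, 0, 9, 5, 10, 26, 2, 8, 12, 6, 16, 11, 21, 27, 22, 18, 14, 13, 28, 24, 4, 20, 23, 19]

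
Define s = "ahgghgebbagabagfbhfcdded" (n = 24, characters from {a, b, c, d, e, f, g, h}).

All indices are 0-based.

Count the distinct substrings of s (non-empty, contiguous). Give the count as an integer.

280

rank | idx | suffix
   0 |  11 | abagfbhfcdded
   1 |   9 | agabagfbhfcdded
   2 |  13 | agfbhfcdded
   3 |   0 | ahgghgebbagabagfbhfcdded
   4 |   8 | bagabagfbhfcdded
   5 |  12 | bagfbhfcdded
   6 |   7 | bbagabagfbhfcdded
   7 |  16 | bhfcdded
   8 |  19 | cdded
   9 |  23 | d
  10 |  20 | dded
  11 |  21 | ded
  12 |   6 | ebbagabagfbhfcdded
  13 |  22 | ed
  14 |  15 | fbhfcdded
  15 |  18 | fcdded
  16 |  10 | gabagfbhfcdded
  17 |   5 | gebbagabagfbhfcdded
  18 |  14 | gfbhfcdded
  19 |   2 | gghgebbagabagfbhfcdded
  20 |   3 | ghgebbagabagfbhfcdded
  21 |  17 | hfcdded
  22 |   4 | hgebbagabagfbhfcdded
  23 |   1 | hgghgebbagabagfbhfcdded

SA = [11, 9, 13, 0, 8, 12, 7, 16, 19, 23, 20, 21, 6, 22, 15, 18, 10, 5, 14, 2, 3, 17, 4, 1]
i: (SA[i-1],SA[i]) lcp shared
  1: (11,9) 1 'a'
  2: (9,13) 2 'ag'
  3: (13,0) 1 'a'
  4: (0,8) 0 ''
  5: (8,12) 3 'bag'
  6: (12,7) 1 'b'
  7: (7,16) 1 'b'
  8: (16,19) 0 ''
  9: (19,23) 0 ''
  10: (23,20) 1 'd'
  11: (20,21) 1 'd'
  12: (21,6) 0 ''
  13: (6,22) 1 'e'
  14: (22,15) 0 ''
  15: (15,18) 1 'f'
  16: (18,10) 0 ''
  17: (10,5) 1 'g'
  18: (5,14) 1 'g'
  19: (14,2) 1 'g'
  20: (2,3) 1 'g'
  21: (3,17) 0 ''
  22: (17,4) 1 'h'
  23: (4,1) 2 'hg'

n(n+1)/2 = 24·25/2 = 300
Σ LCP = 0 + 1 + 2 + 1 + 0 + 3 + 1 + 1 + 0 + 0 + 1 + 1 + 0 + 1 + 0 + 1 + 0 + 1 + 1 + 1 + 1 + 0 + 1 + 2 = 20
distinct = 300 − 20 = 280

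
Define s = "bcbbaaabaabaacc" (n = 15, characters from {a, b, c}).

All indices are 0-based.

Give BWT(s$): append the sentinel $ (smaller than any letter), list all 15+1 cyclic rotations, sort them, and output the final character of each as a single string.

rank  rotation          last
    0  $bcbbaaabaabaacc  c
    1  aaabaabaacc$bcbb  b
    2  aabaabaacc$bcbba  a
    3  aabaacc$bcbbaaab  b
    4  aacc$bcbbaaabaab  b
    5  abaabaacc$bcbbaa  a
    6  abaacc$bcbbaaaba  a
    7  acc$bcbbaaabaaba  a
    8  baaabaabaacc$bcb  b
    9  baabaacc$bcbbaaa  a
   10  baacc$bcbbaaabaa  a
   11  bbaaabaabaacc$bc  c
   12  bcbbaaabaabaacc$  $
   13  c$bcbbaaabaabaac  c
   14  cbbaaabaabaacc$b  b
   15  cc$bcbbaaabaabaa  a

cbabbaaabaac$cba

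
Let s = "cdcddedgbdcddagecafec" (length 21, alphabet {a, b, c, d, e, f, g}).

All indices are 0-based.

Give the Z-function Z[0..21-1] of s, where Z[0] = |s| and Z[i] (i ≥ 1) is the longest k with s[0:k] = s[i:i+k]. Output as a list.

Z[0]=21
i=1: fresh scan; Z[1]=0
i=2: fresh scan; Z[2]=2 scan→box=[2,4)
i=3: min(r-i=1, Z[1]=0)=0; Z[3]=0
i=4: fresh scan; Z[4]=0
i=5: fresh scan; Z[5]=0
i=6: fresh scan; Z[6]=0
i=7: fresh scan; Z[7]=0
i=8: fresh scan; Z[8]=0
i=9: fresh scan; Z[9]=0
i=10: fresh scan; Z[10]=2 scan→box=[10,12)
i=11: min(r-i=1, Z[1]=0)=0; Z[11]=0
i=12: fresh scan; Z[12]=0
i=13: fresh scan; Z[13]=0
i=14: fresh scan; Z[14]=0
i=15: fresh scan; Z[15]=0
i=16: fresh scan; Z[16]=1 scan→box=[16,17)
i=17: fresh scan; Z[17]=0
i=18: fresh scan; Z[18]=0
i=19: fresh scan; Z[19]=0
i=20: fresh scan; Z[20]=1 scan→box=[20,21)

[21, 0, 2, 0, 0, 0, 0, 0, 0, 0, 2, 0, 0, 0, 0, 0, 1, 0, 0, 0, 1]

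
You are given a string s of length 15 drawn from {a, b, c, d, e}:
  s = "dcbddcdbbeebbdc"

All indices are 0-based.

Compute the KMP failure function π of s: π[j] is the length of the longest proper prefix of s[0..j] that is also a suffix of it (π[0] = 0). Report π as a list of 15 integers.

[0, 0, 0, 1, 1, 2, 1, 0, 0, 0, 0, 0, 0, 1, 2]

π[0] = 0
j=1 s[j]='c': π[1]=0 (border '')
j=2 s[j]='b': π[2]=0 (border '')
j=3 s[j]='d': π[3]=1 (border 'd')
j=4 s[j]='d': k: 1→0; π[4]=1 (border 'd')
j=5 s[j]='c': π[5]=2 (border 'dc')
j=6 s[j]='d': k: 2→0; π[6]=1 (border 'd')
j=7 s[j]='b': k: 1→0; π[7]=0 (border '')
j=8 s[j]='b': π[8]=0 (border '')
j=9 s[j]='e': π[9]=0 (border '')
j=10 s[j]='e': π[10]=0 (border '')
j=11 s[j]='b': π[11]=0 (border '')
j=12 s[j]='b': π[12]=0 (border '')
j=13 s[j]='d': π[13]=1 (border 'd')
j=14 s[j]='c': π[14]=2 (border 'dc')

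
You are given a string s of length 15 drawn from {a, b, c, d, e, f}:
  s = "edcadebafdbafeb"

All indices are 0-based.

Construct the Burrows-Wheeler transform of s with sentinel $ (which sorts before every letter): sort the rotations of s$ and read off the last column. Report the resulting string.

rank  rotation          last
    0  $edcadebafdbafeb  b
    1  adebafdbafeb$edc  c
    2  afdbafeb$edcadeb  b
    3  afeb$edcadebafdb  b
    4  b$edcadebafdbafe  e
    5  bafdbafeb$edcade  e
    6  bafeb$edcadebafd  d
    7  cadebafdbafeb$ed  d
    8  dbafeb$edcadebaf  f
    9  dcadebafdbafeb$e  e
   10  debafdbafeb$edca  a
   11  eb$edcadebafdbaf  f
   12  ebafdbafeb$edcad  d
   13  edcadebafdbafeb$  $
   14  fdbafeb$edcadeba  a
   15  feb$edcadebafdba  a

bcbbeeddfeafd$aa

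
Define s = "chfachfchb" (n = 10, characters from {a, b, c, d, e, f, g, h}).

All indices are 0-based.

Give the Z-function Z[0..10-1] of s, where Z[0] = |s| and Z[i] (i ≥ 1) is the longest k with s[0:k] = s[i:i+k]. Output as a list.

[10, 0, 0, 0, 3, 0, 0, 2, 0, 0]

Z[0]=10
i=1: outside box; Z[1]=0
i=2: outside box; Z[2]=0
i=3: outside box; Z[3]=0
i=4: outside box; Z[4]=3 scan→box=[4,7)
i=5: min(r-i=2, Z[1]=0)=0; Z[5]=0
i=6: min(r-i=1, Z[2]=0)=0; Z[6]=0
i=7: outside box; Z[7]=2 scan→box=[7,9)
i=8: min(r-i=1, Z[1]=0)=0; Z[8]=0
i=9: outside box; Z[9]=0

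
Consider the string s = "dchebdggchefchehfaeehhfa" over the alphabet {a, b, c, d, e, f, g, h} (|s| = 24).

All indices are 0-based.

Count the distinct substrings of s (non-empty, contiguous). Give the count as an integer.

274

rank→(start, suffix):
  0 → (23, 'a')
  1 → (17, 'aeehhfa')
  2 → (4, 'bdggchefchehfaeehhfa')
  3 → (1, 'chebdggchefchehfaeehhfa')
  4 → (8, 'chefchehfaeehhfa')
  5 → (12, 'chehfaeehhfa')
  6 → (0, 'dchebdggchefchehfaeehhfa')
  7 → (5, 'dggchefchehfaeehhfa')
  8 → (3, 'ebdggchefchehfaeehhfa')
  9 → (18, 'eehhfa')
  10 → (10, 'efchehfaeehhfa')
  11 → (14, 'ehfaeehhfa')
  12 → (19, 'ehhfa')
  13 → (22, 'fa')
  14 → (16, 'faeehhfa')
  15 → (11, 'fchehfaeehhfa')
  16 → (7, 'gchefchehfaeehhfa')
  17 → (6, 'ggchefchehfaeehhfa')
  18 → (2, 'hebdggchefchehfaeehhfa')
  19 → (9, 'hefchehfaeehhfa')
  20 → (13, 'hehfaeehhfa')
  21 → (21, 'hfa')
  22 → (15, 'hfaeehhfa')
  23 → (20, 'hhfa')

SA = [23, 17, 4, 1, 8, 12, 0, 5, 3, 18, 10, 14, 19, 22, 16, 11, 7, 6, 2, 9, 13, 21, 15, 20]
i: (SA[i-1],SA[i]) lcp shared
  1: (23,17) 1 'a'
  2: (17,4) 0 ''
  3: (4,1) 0 ''
  4: (1,8) 3 'che'
  5: (8,12) 3 'che'
  6: (12,0) 0 ''
  7: (0,5) 1 'd'
  8: (5,3) 0 ''
  9: (3,18) 1 'e'
  10: (18,10) 1 'e'
  11: (10,14) 1 'e'
  12: (14,19) 2 'eh'
  13: (19,22) 0 ''
  14: (22,16) 2 'fa'
  15: (16,11) 1 'f'
  16: (11,7) 0 ''
  17: (7,6) 1 'g'
  18: (6,2) 0 ''
  19: (2,9) 2 'he'
  20: (9,13) 2 'he'
  21: (13,21) 1 'h'
  22: (21,15) 3 'hfa'
  23: (15,20) 1 'h'

n(n+1)/2 = 24·25/2 = 300
Σ LCP = 0 + 1 + 0 + 0 + 3 + 3 + 0 + 1 + 0 + 1 + 1 + 1 + 2 + 0 + 2 + 1 + 0 + 1 + 0 + 2 + 2 + 1 + 3 + 1 = 26
distinct = 300 − 26 = 274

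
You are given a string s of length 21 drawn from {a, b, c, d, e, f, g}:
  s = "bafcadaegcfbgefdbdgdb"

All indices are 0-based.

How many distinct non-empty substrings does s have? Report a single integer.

216

rank→(start, suffix):
  0 → (4, 'adaegcfbgefdbdgdb')
  1 → (6, 'aegcfbgefdbdgdb')
  2 → (1, 'afcadaegcfbgefdbdgdb')
  3 → (20, 'b')
  4 → (0, 'bafcadaegcfbgefdbdgdb')
  5 → (16, 'bdgdb')
  6 → (11, 'bgefdbdgdb')
  7 → (3, 'cadaegcfbgefdbdgdb')
  8 → (9, 'cfbgefdbdgdb')
  9 → (5, 'daegcfbgefdbdgdb')
  10 → (19, 'db')
  11 → (15, 'dbdgdb')
  12 → (17, 'dgdb')
  13 → (13, 'efdbdgdb')
  14 → (7, 'egcfbgefdbdgdb')
  15 → (10, 'fbgefdbdgdb')
  16 → (2, 'fcadaegcfbgefdbdgdb')
  17 → (14, 'fdbdgdb')
  18 → (8, 'gcfbgefdbdgdb')
  19 → (18, 'gdb')
  20 → (12, 'gefdbdgdb')

SA = [4, 6, 1, 20, 0, 16, 11, 3, 9, 5, 19, 15, 17, 13, 7, 10, 2, 14, 8, 18, 12]
rank  pair      lcp
   1  s[4:],s[6:]  1  'a'
   2  s[6:],s[1:]  1  'a'
   3  s[1:],s[20:]  0  ''
   4  s[20:],s[0:]  1  'b'
   5  s[0:],s[16:]  1  'b'
   6  s[16:],s[11:]  1  'b'
   7  s[11:],s[3:]  0  ''
   8  s[3:],s[9:]  1  'c'
   9  s[9:],s[5:]  0  ''
  10  s[5:],s[19:]  1  'd'
  11  s[19:],s[15:]  2  'db'
  12  s[15:],s[17:]  1  'd'
  13  s[17:],s[13:]  0  ''
  14  s[13:],s[7:]  1  'e'
  15  s[7:],s[10:]  0  ''
  16  s[10:],s[2:]  1  'f'
  17  s[2:],s[14:]  1  'f'
  18  s[14:],s[8:]  0  ''
  19  s[8:],s[18:]  1  'g'
  20  s[18:],s[12:]  1  'g'

n(n+1)/2 = 21·22/2 = 231
Σ LCP = 0 + 1 + 1 + 0 + 1 + 1 + 1 + 0 + 1 + 0 + 1 + 2 + 1 + 0 + 1 + 0 + 1 + 1 + 0 + 1 + 1 = 15
distinct = 231 − 15 = 216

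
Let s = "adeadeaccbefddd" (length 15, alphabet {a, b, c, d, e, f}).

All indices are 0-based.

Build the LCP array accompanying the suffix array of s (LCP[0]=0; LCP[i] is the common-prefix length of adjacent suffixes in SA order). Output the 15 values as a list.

[0, 1, 4, 0, 0, 1, 0, 1, 2, 1, 3, 0, 2, 1, 0]

rank→(start, suffix):
  0 → (6, 'accbefddd')
  1 → (3, 'adeaccbefddd')
  2 → (0, 'adeadeaccbefddd')
  3 → (9, 'befddd')
  4 → (8, 'cbefddd')
  5 → (7, 'ccbefddd')
  6 → (14, 'd')
  7 → (13, 'dd')
  8 → (12, 'ddd')
  9 → (4, 'deaccbefddd')
  10 → (1, 'deadeaccbefddd')
  11 → (5, 'eaccbefddd')
  12 → (2, 'eadeaccbefddd')
  13 → (10, 'efddd')
  14 → (11, 'fddd')

SA = [6, 3, 0, 9, 8, 7, 14, 13, 12, 4, 1, 5, 2, 10, 11]
[i] adj suffixes → lcp
  [1] 6/3 → 1 ('a')
  [2] 3/0 → 4 ('adea')
  [3] 0/9 → 0 ('')
  [4] 9/8 → 0 ('')
  [5] 8/7 → 1 ('c')
  [6] 7/14 → 0 ('')
  [7] 14/13 → 1 ('d')
  [8] 13/12 → 2 ('dd')
  [9] 12/4 → 1 ('d')
  [10] 4/1 → 3 ('dea')
  [11] 1/5 → 0 ('')
  [12] 5/2 → 2 ('ea')
  [13] 2/10 → 1 ('e')
  [14] 10/11 → 0 ('')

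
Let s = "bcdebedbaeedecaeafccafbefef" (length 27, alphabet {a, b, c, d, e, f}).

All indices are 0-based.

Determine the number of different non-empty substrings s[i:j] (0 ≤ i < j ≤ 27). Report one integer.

350

rank | idx | suffix
   0 |  14 | aeafccafbefef
   1 |   8 | aeedecaeafccafbefef
   2 |  20 | afbefef
   3 |  16 | afccafbefef
   4 |   7 | baeedecaeafccafbefef
   5 |   0 | bcdebedbaeedecaeafccafbefef
   6 |   4 | bedbaeedecaeafccafbefef
   7 |  22 | befef
   8 |  13 | caeafccafbefef
   9 |  19 | cafbefef
  10 |  18 | ccafbefef
  11 |   1 | cdebedbaeedecaeafccafbefef
  12 |   6 | dbaeedecaeafccafbefef
  13 |   2 | debedbaeedecaeafccafbefef
  14 |  11 | decaeafccafbefef
  15 |  15 | eafccafbefef
  16 |   3 | ebedbaeedecaeafccafbefef
  17 |  12 | ecaeafccafbefef
  18 |   5 | edbaeedecaeafccafbefef
  19 |  10 | edecaeafccafbefef
  20 |   9 | eedecaeafccafbefef
  21 |  25 | ef
  22 |  23 | efef
  23 |  26 | f
  24 |  21 | fbefef
  25 |  17 | fccafbefef
  26 |  24 | fef

SA = [14, 8, 20, 16, 7, 0, 4, 22, 13, 19, 18, 1, 6, 2, 11, 15, 3, 12, 5, 10, 9, 25, 23, 26, 21, 17, 24]
i: (SA[i-1],SA[i]) lcp shared
  1: (14,8) 2 'ae'
  2: (8,20) 1 'a'
  3: (20,16) 2 'af'
  4: (16,7) 0 ''
  5: (7,0) 1 'b'
  6: (0,4) 1 'b'
  7: (4,22) 2 'be'
  8: (22,13) 0 ''
  9: (13,19) 2 'ca'
  10: (19,18) 1 'c'
  11: (18,1) 1 'c'
  12: (1,6) 0 ''
  13: (6,2) 1 'd'
  14: (2,11) 2 'de'
  15: (11,15) 0 ''
  16: (15,3) 1 'e'
  17: (3,12) 1 'e'
  18: (12,5) 1 'e'
  19: (5,10) 2 'ed'
  20: (10,9) 1 'e'
  21: (9,25) 1 'e'
  22: (25,23) 2 'ef'
  23: (23,26) 0 ''
  24: (26,21) 1 'f'
  25: (21,17) 1 'f'
  26: (17,24) 1 'f'

n(n+1)/2 = 27·28/2 = 378
Σ LCP = 0 + 2 + 1 + 2 + 0 + 1 + 1 + 2 + 0 + 2 + 1 + 1 + 0 + 1 + 2 + 0 + 1 + 1 + 1 + 2 + 1 + 1 + 2 + 0 + 1 + 1 + 1 = 28
distinct = 378 − 28 = 350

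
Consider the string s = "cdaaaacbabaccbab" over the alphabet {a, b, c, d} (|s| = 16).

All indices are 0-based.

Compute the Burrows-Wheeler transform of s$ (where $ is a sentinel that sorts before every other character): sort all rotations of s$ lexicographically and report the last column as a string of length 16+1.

bdaabbabaccacaa$c

rank  rotation           last
    0  $cdaaaacbabaccbab  b
    1  aaaacbabaccbab$cd  d
    2  aaacbabaccbab$cda  a
    3  aacbabaccbab$cdaa  a
    4  ab$cdaaaacbabaccb  b
    5  abaccbab$cdaaaacb  b
    6  acbabaccbab$cdaaa  a
    7  accbab$cdaaaacbab  b
    8  b$cdaaaacbabaccba  a
    9  bab$cdaaaacbabacc  c
   10  babaccbab$cdaaaac  c
   11  baccbab$cdaaaacba  a
   12  cbab$cdaaaacbabac  c
   13  cbabaccbab$cdaaaa  a
   14  ccbab$cdaaaacbaba  a
   15  cdaaaacbabaccbab$  $
   16  daaaacbabaccbab$c  c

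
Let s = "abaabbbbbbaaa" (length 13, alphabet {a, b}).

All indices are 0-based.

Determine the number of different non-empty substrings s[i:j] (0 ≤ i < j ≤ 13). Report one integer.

rank→(start, suffix):
  0 → (12, 'a')
  1 → (11, 'aa')
  2 → (10, 'aaa')
  3 → (2, 'aabbbbbbaaa')
  4 → (0, 'abaabbbbbbaaa')
  5 → (3, 'abbbbbbaaa')
  6 → (9, 'baaa')
  7 → (1, 'baabbbbbbaaa')
  8 → (8, 'bbaaa')
  9 → (7, 'bbbaaa')
  10 → (6, 'bbbbaaa')
  11 → (5, 'bbbbbaaa')
  12 → (4, 'bbbbbbaaa')

SA = [12, 11, 10, 2, 0, 3, 9, 1, 8, 7, 6, 5, 4]
rank  pair      lcp
   1  s[12:],s[11:]  1  'a'
   2  s[11:],s[10:]  2  'aa'
   3  s[10:],s[2:]  2  'aa'
   4  s[2:],s[0:]  1  'a'
   5  s[0:],s[3:]  2  'ab'
   6  s[3:],s[9:]  0  ''
   7  s[9:],s[1:]  3  'baa'
   8  s[1:],s[8:]  1  'b'
   9  s[8:],s[7:]  2  'bb'
  10  s[7:],s[6:]  3  'bbb'
  11  s[6:],s[5:]  4  'bbbb'
  12  s[5:],s[4:]  5  'bbbbb'

n(n+1)/2 = 13·14/2 = 91
Σ LCP = 0 + 1 + 2 + 2 + 1 + 2 + 0 + 3 + 1 + 2 + 3 + 4 + 5 = 26
distinct = 91 − 26 = 65

65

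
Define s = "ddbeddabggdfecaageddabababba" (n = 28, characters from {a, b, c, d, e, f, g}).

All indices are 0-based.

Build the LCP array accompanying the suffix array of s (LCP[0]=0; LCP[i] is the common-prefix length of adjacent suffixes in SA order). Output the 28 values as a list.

[0, 1, 1, 4, 2, 2, 1, 0, 2, 3, 1, 1, 1, 0, 0, 3, 1, 1, 4, 2, 1, 0, 1, 5, 0, 0, 1, 1]

rank→(start, suffix):
  0 → (27, 'a')
  1 → (14, 'aageddabababba')
  2 → (20, 'abababba')
  3 → (22, 'ababba')
  4 → (24, 'abba')
  5 → (6, 'abggdfecaageddabababba')
  6 → (15, 'ageddabababba')
  7 → (26, 'ba')
  8 → (21, 'bababba')
  9 → (23, 'babba')
  10 → (25, 'bba')
  11 → (2, 'beddabggdfecaageddabababba')
  12 → (7, 'bggdfecaageddabababba')
  13 → (13, 'caageddabababba')
  14 → (19, 'dabababba')
  15 → (5, 'dabggdfecaageddabababba')
  16 → (1, 'dbeddabggdfecaageddabababba')
  17 → (18, 'ddabababba')
  18 → (4, 'ddabggdfecaageddabababba')
  19 → (0, 'ddbeddabggdfecaageddabababba')
  20 → (10, 'dfecaageddabababba')
  21 → (12, 'ecaageddabababba')
  22 → (17, 'eddabababba')
  23 → (3, 'eddabggdfecaageddabababba')
  24 → (11, 'fecaageddabababba')
  25 → (9, 'gdfecaageddabababba')
  26 → (16, 'geddabababba')
  27 → (8, 'ggdfecaageddabababba')

SA = [27, 14, 20, 22, 24, 6, 15, 26, 21, 23, 25, 2, 7, 13, 19, 5, 1, 18, 4, 0, 10, 12, 17, 3, 11, 9, 16, 8]
rank  pair      lcp
   1  s[27:],s[14:]  1  'a'
   2  s[14:],s[20:]  1  'a'
   3  s[20:],s[22:]  4  'abab'
   4  s[22:],s[24:]  2  'ab'
   5  s[24:],s[6:]  2  'ab'
   6  s[6:],s[15:]  1  'a'
   7  s[15:],s[26:]  0  ''
   8  s[26:],s[21:]  2  'ba'
   9  s[21:],s[23:]  3  'bab'
  10  s[23:],s[25:]  1  'b'
  11  s[25:],s[2:]  1  'b'
  12  s[2:],s[7:]  1  'b'
  13  s[7:],s[13:]  0  ''
  14  s[13:],s[19:]  0  ''
  15  s[19:],s[5:]  3  'dab'
  16  s[5:],s[1:]  1  'd'
  17  s[1:],s[18:]  1  'd'
  18  s[18:],s[4:]  4  'ddab'
  19  s[4:],s[0:]  2  'dd'
  20  s[0:],s[10:]  1  'd'
  21  s[10:],s[12:]  0  ''
  22  s[12:],s[17:]  1  'e'
  23  s[17:],s[3:]  5  'eddab'
  24  s[3:],s[11:]  0  ''
  25  s[11:],s[9:]  0  ''
  26  s[9:],s[16:]  1  'g'
  27  s[16:],s[8:]  1  'g'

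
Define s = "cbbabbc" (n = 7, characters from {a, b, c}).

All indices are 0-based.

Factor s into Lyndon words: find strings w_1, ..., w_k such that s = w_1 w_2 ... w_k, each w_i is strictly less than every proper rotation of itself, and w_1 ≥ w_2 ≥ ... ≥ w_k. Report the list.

["c", "b", "b", "abbc"]

emit factor 1: 'c' (i=0, period=1)
emit factor 2: 'b' (i=1, period=1)
emit factor 3: 'b' (i=2, period=1)
emit factor 4: 'abbc' (i=3, period=4)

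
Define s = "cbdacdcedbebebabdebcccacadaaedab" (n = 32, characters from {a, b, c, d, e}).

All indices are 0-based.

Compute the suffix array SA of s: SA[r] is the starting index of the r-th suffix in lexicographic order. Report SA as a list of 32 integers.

rank | idx | suffix
   0 |  26 | aaedab
   1 |  30 | ab
   2 |  14 | abdebcccacadaaedab
   3 |  22 | acadaaedab
   4 |   3 | acdcedbebebabdebcccacadaaedab
   5 |  24 | adaaedab
   6 |  27 | aedab
   7 |  31 | b
   8 |  13 | babdebcccacadaaedab
   9 |  18 | bcccacadaaedab
  10 |   1 | bdacdcedbebebabdebcccacadaaedab
  11 |  15 | bdebcccacadaaedab
  12 |  11 | bebabdebcccacadaaedab
  13 |   9 | bebebabdebcccacadaaedab
  14 |  21 | cacadaaedab
  15 |  23 | cadaaedab
  16 |   0 | cbdacdcedbebebabdebcccacadaaedab
  17 |  20 | ccacadaaedab
  18 |  19 | cccacadaaedab
  19 |   4 | cdcedbebebabdebcccacadaaedab
  20 |   6 | cedbebebabdebcccacadaaedab
  21 |  25 | daaedab
  22 |  29 | dab
  23 |   2 | dacdcedbebebabdebcccacadaaedab
  24 |   8 | dbebebabdebcccacadaaedab
  25 |   5 | dcedbebebabdebcccacadaaedab
  26 |  16 | debcccacadaaedab
  27 |  12 | ebabdebcccacadaaedab
  28 |  17 | ebcccacadaaedab
  29 |  10 | ebebabdebcccacadaaedab
  30 |  28 | edab
  31 |   7 | edbebebabdebcccacadaaedab

[26, 30, 14, 22, 3, 24, 27, 31, 13, 18, 1, 15, 11, 9, 21, 23, 0, 20, 19, 4, 6, 25, 29, 2, 8, 5, 16, 12, 17, 10, 28, 7]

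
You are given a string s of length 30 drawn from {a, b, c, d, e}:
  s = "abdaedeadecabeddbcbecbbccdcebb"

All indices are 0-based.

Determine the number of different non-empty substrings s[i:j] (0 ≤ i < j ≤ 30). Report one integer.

rank | idx | suffix
   0 |   0 | abdaedeadecabeddbcbecbbccdcebb
   1 |  11 | abeddbcbecbbccdcebb
   2 |   7 | adecabeddbcbecbbccdcebb
   3 |   3 | aedeadecabeddbcbecbbccdcebb
   4 |  29 | b
   5 |  28 | bb
   6 |  21 | bbccdcebb
   7 |  16 | bcbecbbccdcebb
   8 |  22 | bccdcebb
   9 |   1 | bdaedeadecabeddbcbecbbccdcebb
  10 |  18 | becbbccdcebb
  11 |  12 | beddbcbecbbccdcebb
  12 |  10 | cabeddbcbecbbccdcebb
  13 |  20 | cbbccdcebb
  14 |  17 | cbecbbccdcebb
  15 |  23 | ccdcebb
  16 |  24 | cdcebb
  17 |  26 | cebb
  18 |   2 | daedeadecabeddbcbecbbccdcebb
  19 |  15 | dbcbecbbccdcebb
  20 |  25 | dcebb
  21 |  14 | ddbcbecbbccdcebb
  22 |   5 | deadecabeddbcbecbbccdcebb
  23 |   8 | decabeddbcbecbbccdcebb
  24 |   6 | eadecabeddbcbecbbccdcebb
  25 |  27 | ebb
  26 |   9 | ecabeddbcbecbbccdcebb
  27 |  19 | ecbbccdcebb
  28 |  13 | eddbcbecbbccdcebb
  29 |   4 | edeadecabeddbcbecbbccdcebb

SA = [0, 11, 7, 3, 29, 28, 21, 16, 22, 1, 18, 12, 10, 20, 17, 23, 24, 26, 2, 15, 25, 14, 5, 8, 6, 27, 9, 19, 13, 4]
i: (SA[i-1],SA[i]) lcp shared
  1: (0,11) 2 'ab'
  2: (11,7) 1 'a'
  3: (7,3) 1 'a'
  4: (3,29) 0 ''
  5: (29,28) 1 'b'
  6: (28,21) 2 'bb'
  7: (21,16) 1 'b'
  8: (16,22) 2 'bc'
  9: (22,1) 1 'b'
  10: (1,18) 1 'b'
  11: (18,12) 2 'be'
  12: (12,10) 0 ''
  13: (10,20) 1 'c'
  14: (20,17) 2 'cb'
  15: (17,23) 1 'c'
  16: (23,24) 1 'c'
  17: (24,26) 1 'c'
  18: (26,2) 0 ''
  19: (2,15) 1 'd'
  20: (15,25) 1 'd'
  21: (25,14) 1 'd'
  22: (14,5) 1 'd'
  23: (5,8) 2 'de'
  24: (8,6) 0 ''
  25: (6,27) 1 'e'
  26: (27,9) 1 'e'
  27: (9,19) 2 'ec'
  28: (19,13) 1 'e'
  29: (13,4) 2 'ed'

n(n+1)/2 = 30·31/2 = 465
Σ LCP = 0 + 2 + 1 + 1 + 0 + 1 + 2 + 1 + 2 + 1 + 1 + 2 + 0 + 1 + 2 + 1 + 1 + 1 + 0 + 1 + 1 + 1 + 1 + 2 + 0 + 1 + 1 + 2 + 1 + 2 = 33
distinct = 465 − 33 = 432

432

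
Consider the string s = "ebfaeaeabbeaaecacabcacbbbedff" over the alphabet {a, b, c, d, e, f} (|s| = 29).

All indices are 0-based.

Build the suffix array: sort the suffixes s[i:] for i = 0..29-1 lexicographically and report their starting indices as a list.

[11, 7, 17, 15, 20, 5, 3, 12, 22, 8, 23, 18, 9, 24, 1, 16, 14, 19, 21, 26, 10, 6, 4, 0, 13, 25, 28, 2, 27]

sorted suffixes:
  #0 SA[0]=11  'aaecacabcacbbbedff'
  #1 SA[1]=7  'abbeaaecacabcacbbbedff'
  #2 SA[2]=17  'abcacbbbedff'
  #3 SA[3]=15  'acabcacbbbedff'
  #4 SA[4]=20  'acbbbedff'
  #5 SA[5]=5  'aeabbeaaecacabcacbbbedff'
  #6 SA[6]=3  'aeaeabbeaaecacabcacbbbedff'
  #7 SA[7]=12  'aecacabcacbbbedff'
  #8 SA[8]=22  'bbbedff'
  #9 SA[9]=8  'bbeaaecacabcacbbbedff'
  #10 SA[10]=23  'bbedff'
  #11 SA[11]=18  'bcacbbbedff'
  #12 SA[12]=9  'beaaecacabcacbbbedff'
  #13 SA[13]=24  'bedff'
  #14 SA[14]=1  'bfaeaeabbeaaecacabcacbbbedff'
  #15 SA[15]=16  'cabcacbbbedff'
  #16 SA[16]=14  'cacabcacbbbedff'
  #17 SA[17]=19  'cacbbbedff'
  #18 SA[18]=21  'cbbbedff'
  #19 SA[19]=26  'dff'
  #20 SA[20]=10  'eaaecacabcacbbbedff'
  #21 SA[21]=6  'eabbeaaecacabcacbbbedff'
  #22 SA[22]=4  'eaeabbeaaecacabcacbbbedff'
  #23 SA[23]=0  'ebfaeaeabbeaaecacabcacbbbedff'
  #24 SA[24]=13  'ecacabcacbbbedff'
  #25 SA[25]=25  'edff'
  #26 SA[26]=28  'f'
  #27 SA[27]=2  'faeaeabbeaaecacabcacbbbedff'
  #28 SA[28]=27  'ff'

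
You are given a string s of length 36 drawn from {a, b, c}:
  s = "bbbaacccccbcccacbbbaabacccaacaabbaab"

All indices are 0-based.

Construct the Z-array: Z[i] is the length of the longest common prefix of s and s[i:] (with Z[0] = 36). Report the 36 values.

[36, 2, 1, 0, 0, 0, 0, 0, 0, 0, 1, 0, 0, 0, 0, 0, 5, 2, 1, 0, 0, 1, 0, 0, 0, 0, 0, 0, 0, 0, 0, 2, 1, 0, 0, 1]

Z[0]=36
i=1: fresh scan; Z[1]=2 scan→box=[1,3)
i=2: min(r-i=1, Z[1]=2)=1; Z[2]=1
i=3: fresh scan; Z[3]=0
i=4: fresh scan; Z[4]=0
i=5: fresh scan; Z[5]=0
i=6: fresh scan; Z[6]=0
i=7: fresh scan; Z[7]=0
i=8: fresh scan; Z[8]=0
i=9: fresh scan; Z[9]=0
i=10: fresh scan; Z[10]=1 scan→box=[10,11)
i=11: fresh scan; Z[11]=0
i=12: fresh scan; Z[12]=0
i=13: fresh scan; Z[13]=0
i=14: fresh scan; Z[14]=0
i=15: fresh scan; Z[15]=0
i=16: fresh scan; Z[16]=5 scan→box=[16,21)
i=17: min(r-i=4, Z[1]=2)=2; Z[17]=2
i=18: min(r-i=3, Z[2]=1)=1; Z[18]=1
i=19: min(r-i=2, Z[3]=0)=0; Z[19]=0
i=20: min(r-i=1, Z[4]=0)=0; Z[20]=0
i=21: fresh scan; Z[21]=1 scan→box=[21,22)
i=22: fresh scan; Z[22]=0
i=23: fresh scan; Z[23]=0
i=24: fresh scan; Z[24]=0
i=25: fresh scan; Z[25]=0
i=26: fresh scan; Z[26]=0
i=27: fresh scan; Z[27]=0
i=28: fresh scan; Z[28]=0
i=29: fresh scan; Z[29]=0
i=30: fresh scan; Z[30]=0
i=31: fresh scan; Z[31]=2 scan→box=[31,33)
i=32: min(r-i=1, Z[1]=2)=1; Z[32]=1
i=33: fresh scan; Z[33]=0
i=34: fresh scan; Z[34]=0
i=35: fresh scan; Z[35]=1 scan→box=[35,36)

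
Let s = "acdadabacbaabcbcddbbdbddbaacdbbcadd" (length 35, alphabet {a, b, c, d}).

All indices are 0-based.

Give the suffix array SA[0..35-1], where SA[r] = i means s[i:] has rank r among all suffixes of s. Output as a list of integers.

[10, 25, 5, 11, 7, 0, 26, 3, 32, 9, 24, 6, 29, 18, 30, 12, 14, 19, 21, 31, 8, 13, 1, 27, 15, 34, 4, 2, 23, 28, 17, 20, 33, 22, 16]

sorted suffixes:
  #0 SA[0]=10  'aabcbcddbbdbddbaacdbbcadd'
  #1 SA[1]=25  'aacdbbcadd'
  #2 SA[2]=5  'abacbaabcbcddbbdbddbaacdbbcadd'
  #3 SA[3]=11  'abcbcddbbdbddbaacdbbcadd'
  #4 SA[4]=7  'acbaabcbcddbbdbddbaacdbbcadd'
  #5 SA[5]=0  'acdadabacbaabcbcddbbdbddbaacdbbcadd'
  #6 SA[6]=26  'acdbbcadd'
  #7 SA[7]=3  'adabacbaabcbcddbbdbddbaacdbbcadd'
  #8 SA[8]=32  'add'
  #9 SA[9]=9  'baabcbcddbbdbddbaacdbbcadd'
  #10 SA[10]=24  'baacdbbcadd'
  #11 SA[11]=6  'bacbaabcbcddbbdbddbaacdbbcadd'
  #12 SA[12]=29  'bbcadd'
  #13 SA[13]=18  'bbdbddbaacdbbcadd'
  #14 SA[14]=30  'bcadd'
  #15 SA[15]=12  'bcbcddbbdbddbaacdbbcadd'
  #16 SA[16]=14  'bcddbbdbddbaacdbbcadd'
  #17 SA[17]=19  'bdbddbaacdbbcadd'
  #18 SA[18]=21  'bddbaacdbbcadd'
  #19 SA[19]=31  'cadd'
  #20 SA[20]=8  'cbaabcbcddbbdbddbaacdbbcadd'
  #21 SA[21]=13  'cbcddbbdbddbaacdbbcadd'
  #22 SA[22]=1  'cdadabacbaabcbcddbbdbddbaacdbbcadd'
  #23 SA[23]=27  'cdbbcadd'
  #24 SA[24]=15  'cddbbdbddbaacdbbcadd'
  #25 SA[25]=34  'd'
  #26 SA[26]=4  'dabacbaabcbcddbbdbddbaacdbbcadd'
  #27 SA[27]=2  'dadabacbaabcbcddbbdbddbaacdbbcadd'
  #28 SA[28]=23  'dbaacdbbcadd'
  #29 SA[29]=28  'dbbcadd'
  #30 SA[30]=17  'dbbdbddbaacdbbcadd'
  #31 SA[31]=20  'dbddbaacdbbcadd'
  #32 SA[32]=33  'dd'
  #33 SA[33]=22  'ddbaacdbbcadd'
  #34 SA[34]=16  'ddbbdbddbaacdbbcadd'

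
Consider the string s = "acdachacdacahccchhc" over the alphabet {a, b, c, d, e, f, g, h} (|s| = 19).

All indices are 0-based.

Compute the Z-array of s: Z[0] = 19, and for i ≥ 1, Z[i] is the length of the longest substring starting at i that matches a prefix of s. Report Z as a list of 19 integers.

Z[0]=19
i=1: i≥r, start 0; Z[1]=0
i=2: i≥r, start 0; Z[2]=0
i=3: i≥r, start 0; Z[3]=2 grow→box=[3,5)
i=4: min(r-i=1, Z[1]=0)=0; Z[4]=0
i=5: i≥r, start 0; Z[5]=0
i=6: i≥r, start 0; Z[6]=5 grow→box=[6,11)
i=7: min(r-i=4, Z[1]=0)=0; Z[7]=0
i=8: min(r-i=3, Z[2]=0)=0; Z[8]=0
i=9: min(r-i=2, Z[3]=2)=2; Z[9]=2
i=10: min(r-i=1, Z[4]=0)=0; Z[10]=0
i=11: i≥r, start 0; Z[11]=1 grow→box=[11,12)
i=12: i≥r, start 0; Z[12]=0
i=13: i≥r, start 0; Z[13]=0
i=14: i≥r, start 0; Z[14]=0
i=15: i≥r, start 0; Z[15]=0
i=16: i≥r, start 0; Z[16]=0
i=17: i≥r, start 0; Z[17]=0
i=18: i≥r, start 0; Z[18]=0

[19, 0, 0, 2, 0, 0, 5, 0, 0, 2, 0, 1, 0, 0, 0, 0, 0, 0, 0]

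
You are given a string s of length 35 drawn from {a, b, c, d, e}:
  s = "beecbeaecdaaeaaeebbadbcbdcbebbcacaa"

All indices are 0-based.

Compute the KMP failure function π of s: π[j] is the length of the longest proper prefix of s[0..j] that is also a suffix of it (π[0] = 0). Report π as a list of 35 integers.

[0, 0, 0, 0, 1, 2, 0, 0, 0, 0, 0, 0, 0, 0, 0, 0, 0, 1, 1, 0, 0, 1, 0, 1, 0, 0, 1, 2, 1, 1, 0, 0, 0, 0, 0]

π[0] = 0
j=1 s[j]='e': π[1]=0 (border '')
j=2 s[j]='e': π[2]=0 (border '')
j=3 s[j]='c': π[3]=0 (border '')
j=4 s[j]='b': π[4]=1 (border 'b')
j=5 s[j]='e': π[5]=2 (border 'be')
j=6 s[j]='a': k: 2→0; π[6]=0 (border '')
j=7 s[j]='e': π[7]=0 (border '')
j=8 s[j]='c': π[8]=0 (border '')
j=9 s[j]='d': π[9]=0 (border '')
j=10 s[j]='a': π[10]=0 (border '')
j=11 s[j]='a': π[11]=0 (border '')
j=12 s[j]='e': π[12]=0 (border '')
j=13 s[j]='a': π[13]=0 (border '')
j=14 s[j]='a': π[14]=0 (border '')
j=15 s[j]='e': π[15]=0 (border '')
j=16 s[j]='e': π[16]=0 (border '')
j=17 s[j]='b': π[17]=1 (border 'b')
j=18 s[j]='b': k: 1→0; π[18]=1 (border 'b')
j=19 s[j]='a': k: 1→0; π[19]=0 (border '')
j=20 s[j]='d': π[20]=0 (border '')
j=21 s[j]='b': π[21]=1 (border 'b')
j=22 s[j]='c': k: 1→0; π[22]=0 (border '')
j=23 s[j]='b': π[23]=1 (border 'b')
j=24 s[j]='d': k: 1→0; π[24]=0 (border '')
j=25 s[j]='c': π[25]=0 (border '')
j=26 s[j]='b': π[26]=1 (border 'b')
j=27 s[j]='e': π[27]=2 (border 'be')
j=28 s[j]='b': k: 2→0; π[28]=1 (border 'b')
j=29 s[j]='b': k: 1→0; π[29]=1 (border 'b')
j=30 s[j]='c': k: 1→0; π[30]=0 (border '')
j=31 s[j]='a': π[31]=0 (border '')
j=32 s[j]='c': π[32]=0 (border '')
j=33 s[j]='a': π[33]=0 (border '')
j=34 s[j]='a': π[34]=0 (border '')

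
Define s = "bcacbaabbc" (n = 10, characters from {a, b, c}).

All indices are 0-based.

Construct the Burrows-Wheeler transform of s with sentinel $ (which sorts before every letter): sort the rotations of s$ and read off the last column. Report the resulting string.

cbaccab$bba

rank  rotation     last
    0  $bcacbaabbc  c
    1  aabbc$bcacb  b
    2  abbc$bcacba  a
    3  acbaabbc$bc  c
    4  baabbc$bcac  c
    5  bbc$bcacbaa  a
    6  bc$bcacbaab  b
    7  bcacbaabbc$  $
    8  c$bcacbaabb  b
    9  cacbaabbc$b  b
   10  cbaabbc$bca  a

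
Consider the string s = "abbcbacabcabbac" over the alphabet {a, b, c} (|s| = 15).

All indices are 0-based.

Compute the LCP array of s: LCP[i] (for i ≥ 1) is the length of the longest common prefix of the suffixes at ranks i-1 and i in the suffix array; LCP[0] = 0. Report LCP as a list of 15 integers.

sorted suffixes:
  #0 SA[0]=10  'abbac'
  #1 SA[1]=0  'abbcbacabcabbac'
  #2 SA[2]=7  'abcabbac'
  #3 SA[3]=13  'ac'
  #4 SA[4]=5  'acabcabbac'
  #5 SA[5]=12  'bac'
  #6 SA[6]=4  'bacabcabbac'
  #7 SA[7]=11  'bbac'
  #8 SA[8]=1  'bbcbacabcabbac'
  #9 SA[9]=8  'bcabbac'
  #10 SA[10]=2  'bcbacabcabbac'
  #11 SA[11]=14  'c'
  #12 SA[12]=9  'cabbac'
  #13 SA[13]=6  'cabcabbac'
  #14 SA[14]=3  'cbacabcabbac'

SA = [10, 0, 7, 13, 5, 12, 4, 11, 1, 8, 2, 14, 9, 6, 3]
i: (SA[i-1],SA[i]) lcp shared
  1: (10,0) 3 'abb'
  2: (0,7) 2 'ab'
  3: (7,13) 1 'a'
  4: (13,5) 2 'ac'
  5: (5,12) 0 ''
  6: (12,4) 3 'bac'
  7: (4,11) 1 'b'
  8: (11,1) 2 'bb'
  9: (1,8) 1 'b'
  10: (8,2) 2 'bc'
  11: (2,14) 0 ''
  12: (14,9) 1 'c'
  13: (9,6) 3 'cab'
  14: (6,3) 1 'c'

[0, 3, 2, 1, 2, 0, 3, 1, 2, 1, 2, 0, 1, 3, 1]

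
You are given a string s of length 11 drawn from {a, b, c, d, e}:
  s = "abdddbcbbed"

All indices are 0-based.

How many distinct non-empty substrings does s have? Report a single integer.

59

sorted suffixes:
  #0 SA[0]=0  'abdddbcbbed'
  #1 SA[1]=7  'bbed'
  #2 SA[2]=5  'bcbbed'
  #3 SA[3]=1  'bdddbcbbed'
  #4 SA[4]=8  'bed'
  #5 SA[5]=6  'cbbed'
  #6 SA[6]=10  'd'
  #7 SA[7]=4  'dbcbbed'
  #8 SA[8]=3  'ddbcbbed'
  #9 SA[9]=2  'dddbcbbed'
  #10 SA[10]=9  'ed'

SA = [0, 7, 5, 1, 8, 6, 10, 4, 3, 2, 9]
[i] adj suffixes → lcp
  [1] 0/7 → 0 ('')
  [2] 7/5 → 1 ('b')
  [3] 5/1 → 1 ('b')
  [4] 1/8 → 1 ('b')
  [5] 8/6 → 0 ('')
  [6] 6/10 → 0 ('')
  [7] 10/4 → 1 ('d')
  [8] 4/3 → 1 ('d')
  [9] 3/2 → 2 ('dd')
  [10] 2/9 → 0 ('')

n(n+1)/2 = 11·12/2 = 66
Σ LCP = 0 + 0 + 1 + 1 + 1 + 0 + 0 + 1 + 1 + 2 + 0 = 7
distinct = 66 − 7 = 59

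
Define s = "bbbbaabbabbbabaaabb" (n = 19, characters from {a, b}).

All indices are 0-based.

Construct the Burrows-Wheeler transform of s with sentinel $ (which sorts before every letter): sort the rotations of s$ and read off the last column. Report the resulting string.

rank  rotation              last
    0  $bbbbaabbabbbabaaabb  b
    1  aaabb$bbbbaabbabbbab  b
    2  aabb$bbbbaabbabbbaba  a
    3  aabbabbbabaaabb$bbbb  b
    4  abaaabb$bbbbaabbabbb  b
    5  abb$bbbbaabbabbbabaa  a
    6  abbabbbabaaabb$bbbba  a
    7  abbbabaaabb$bbbbaabb  b
    8  b$bbbbaabbabbbabaaab  b
    9  baaabb$bbbbaabbabbba  a
   10  baabbabbbabaaabb$bbb  b
   11  babaaabb$bbbbaabbabb  b
   12  babbbabaaabb$bbbbaab  b
   13  bb$bbbbaabbabbbabaaa  a
   14  bbaabbabbbabaaabb$bb  b
   15  bbabaaabb$bbbbaabbab  b
   16  bbabbbabaaabb$bbbbaa  a
   17  bbbaabbabbbabaaabb$b  b
   18  bbbabaaabb$bbbbaabba  a
   19  bbbbaabbabbbabaaabb$  $

bbabbaabbabbbabbaba$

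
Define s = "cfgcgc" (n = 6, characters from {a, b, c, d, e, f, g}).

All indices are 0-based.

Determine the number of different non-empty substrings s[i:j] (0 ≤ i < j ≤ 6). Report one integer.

rank→(start, suffix):
  0 → (5, 'c')
  1 → (0, 'cfgcgc')
  2 → (3, 'cgc')
  3 → (1, 'fgcgc')
  4 → (4, 'gc')
  5 → (2, 'gcgc')

SA = [5, 0, 3, 1, 4, 2]
rank  pair      lcp
   1  s[5:],s[0:]  1  'c'
   2  s[0:],s[3:]  1  'c'
   3  s[3:],s[1:]  0  ''
   4  s[1:],s[4:]  0  ''
   5  s[4:],s[2:]  2  'gc'

n(n+1)/2 = 6·7/2 = 21
Σ LCP = 0 + 1 + 1 + 0 + 0 + 2 = 4
distinct = 21 − 4 = 17

17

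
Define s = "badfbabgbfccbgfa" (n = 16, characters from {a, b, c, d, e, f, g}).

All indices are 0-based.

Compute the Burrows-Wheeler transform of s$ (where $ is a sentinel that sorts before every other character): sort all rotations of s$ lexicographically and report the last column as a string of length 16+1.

afbbf$gaccfagdbbb

rank  rotation           last
    0  $badfbabgbfccbgfa  a
    1  a$badfbabgbfccbgf  f
    2  abgbfccbgfa$badfb  b
    3  adfbabgbfccbgfa$b  b
    4  babgbfccbgfa$badf  f
    5  badfbabgbfccbgfa$  $
    6  bfccbgfa$badfbabg  g
    7  bgbfccbgfa$badfba  a
    8  bgfa$badfbabgbfcc  c
    9  cbgfa$badfbabgbfc  c
   10  ccbgfa$badfbabgbf  f
   11  dfbabgbfccbgfa$ba  a
   12  fa$badfbabgbfccbg  g
   13  fbabgbfccbgfa$bad  d
   14  fccbgfa$badfbabgb  b
   15  gbfccbgfa$badfbab  b
   16  gfa$badfbabgbfccb  b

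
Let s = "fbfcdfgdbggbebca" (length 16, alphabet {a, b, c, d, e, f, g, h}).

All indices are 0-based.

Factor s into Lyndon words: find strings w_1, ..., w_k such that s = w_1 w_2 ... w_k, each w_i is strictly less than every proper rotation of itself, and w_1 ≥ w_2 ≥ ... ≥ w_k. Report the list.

["f", "bfcdfgdbgg", "be", "bc", "a"]

emit factor 1: 'f' (i=0, period=1)
emit factor 2: 'bfcdfgdbgg' (i=1, period=10)
emit factor 3: 'be' (i=11, period=2)
emit factor 4: 'bc' (i=13, period=2)
emit factor 5: 'a' (i=15, period=1)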